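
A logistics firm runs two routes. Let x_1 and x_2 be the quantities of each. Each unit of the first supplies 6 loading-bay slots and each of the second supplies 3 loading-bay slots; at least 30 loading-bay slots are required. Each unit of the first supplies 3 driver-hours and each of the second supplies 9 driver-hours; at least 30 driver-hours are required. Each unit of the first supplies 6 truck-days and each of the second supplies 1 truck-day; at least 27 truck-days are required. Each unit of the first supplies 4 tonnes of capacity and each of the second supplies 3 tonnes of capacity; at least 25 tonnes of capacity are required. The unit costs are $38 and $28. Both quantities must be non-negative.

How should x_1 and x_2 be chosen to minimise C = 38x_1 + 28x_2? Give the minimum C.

Vertices and C = 38x_1 + 28x_2:
  (0, 27) → C = 756
  (10, 0) → C = 380
  (5, 5/3) → C = 710/3
  (4, 3) → C = 236
The feasible region is unbounded (it extends along (0, 1), (1, 0)), but C strictly increases along every unbounded feasible direction, so there is no improving ray and the minimum is attained at a vertex.

x_1 = 4, x_2 = 3, minimum C = 236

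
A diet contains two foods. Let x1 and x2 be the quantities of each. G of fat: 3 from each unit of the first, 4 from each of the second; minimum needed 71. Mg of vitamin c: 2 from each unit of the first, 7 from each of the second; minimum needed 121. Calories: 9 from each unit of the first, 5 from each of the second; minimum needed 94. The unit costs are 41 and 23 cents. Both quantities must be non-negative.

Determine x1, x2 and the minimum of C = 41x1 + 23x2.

The feasible region is unbounded (it extends along (0, 1), (1, 0)), but C strictly increases along every unbounded feasible direction, so there is no improving ray and the minimum is attained at a vertex.

The optimum lies where 3x1 + 4x2 = 71 and 2x1 + 7x2 = 121.
Solving simultaneously gives x1 = 1, x2 = 17.

x1 = 1, x2 = 17, minimum C = 432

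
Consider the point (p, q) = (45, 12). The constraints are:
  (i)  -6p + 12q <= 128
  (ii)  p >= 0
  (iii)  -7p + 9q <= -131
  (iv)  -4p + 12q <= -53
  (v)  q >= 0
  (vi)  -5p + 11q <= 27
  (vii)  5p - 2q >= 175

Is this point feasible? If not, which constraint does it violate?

Constraint (iv): -4p + 12q = -36, which is not ≤ -53. All other constraints are satisfied.

not feasible — violates (iv)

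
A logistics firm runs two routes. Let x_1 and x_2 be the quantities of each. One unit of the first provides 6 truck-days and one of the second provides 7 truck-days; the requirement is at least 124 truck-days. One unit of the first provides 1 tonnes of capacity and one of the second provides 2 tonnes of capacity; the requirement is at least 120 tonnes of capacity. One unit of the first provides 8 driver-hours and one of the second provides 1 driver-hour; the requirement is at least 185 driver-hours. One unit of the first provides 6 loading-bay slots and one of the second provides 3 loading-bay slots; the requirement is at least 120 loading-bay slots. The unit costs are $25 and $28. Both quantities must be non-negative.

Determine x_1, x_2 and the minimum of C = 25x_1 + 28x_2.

Extreme points and C = 25x_1 + 28x_2:
  (0, 185) → C = 5180
  (120, 0) → C = 3000
  (50/3, 155/3) → C = 5590/3
The feasible region is unbounded (it extends along (0, 1), (1, 0)), but C strictly increases along every unbounded feasible direction, so there is no improving ray and the minimum is attained at a vertex.

The binding constraints are x_1 + 2x_2 = 120 and 8x_1 + x_2 = 185.
Solving simultaneously gives x_1 = 50/3, x_2 = 155/3.

x_1 = 50/3, x_2 = 155/3, minimum C = 5590/3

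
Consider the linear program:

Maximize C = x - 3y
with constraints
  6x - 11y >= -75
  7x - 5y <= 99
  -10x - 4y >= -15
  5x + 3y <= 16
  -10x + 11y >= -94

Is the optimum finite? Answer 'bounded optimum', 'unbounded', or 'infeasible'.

unbounded

From the feasible point (-135/134, 420/67), moving in the direction (-11, -6) keeps every constraint satisfied while C increases without bound.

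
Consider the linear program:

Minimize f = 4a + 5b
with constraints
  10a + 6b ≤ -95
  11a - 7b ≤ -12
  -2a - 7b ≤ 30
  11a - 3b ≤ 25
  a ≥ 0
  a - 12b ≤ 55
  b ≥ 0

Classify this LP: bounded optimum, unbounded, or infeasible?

The boundaries 10a + 6b = -95 and b = 0 meet at (-19/2, 0), but that point violates a ≥ 0. Every candidate vertex is excluded by some other constraint, so the feasible region is empty.

infeasible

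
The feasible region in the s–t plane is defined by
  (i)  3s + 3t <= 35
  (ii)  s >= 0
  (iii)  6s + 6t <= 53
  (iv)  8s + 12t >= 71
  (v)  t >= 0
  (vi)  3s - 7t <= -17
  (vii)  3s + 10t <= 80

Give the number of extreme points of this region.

5

Pairwise boundary intersections that survive every other constraint:
  (0, 71/12)
  (0, 8)
  (269/60, 87/20)
  (25/21, 107/14)
  (293/92, 349/92)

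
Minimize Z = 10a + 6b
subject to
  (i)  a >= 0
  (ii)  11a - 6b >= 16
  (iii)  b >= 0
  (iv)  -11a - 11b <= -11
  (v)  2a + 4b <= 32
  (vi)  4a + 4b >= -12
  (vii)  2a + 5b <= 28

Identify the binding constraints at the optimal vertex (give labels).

Extreme points and Z = 10a + 6b:
  (16/11, 0) → Z = 160/11
  (248/67, 276/67) → Z = 4136/67
  (14, 0) → Z = 140

The minimum is at (16/11, 0). Substituting into each constraint, equality holds for (ii) and (iii); the remaining constraints have slack.

(ii) and (iii)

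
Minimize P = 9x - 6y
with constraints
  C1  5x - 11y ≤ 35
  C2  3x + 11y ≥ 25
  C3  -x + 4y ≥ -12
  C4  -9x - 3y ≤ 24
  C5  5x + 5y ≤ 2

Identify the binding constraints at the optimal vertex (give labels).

Corner points and P = 9x - 6y:
  (-113/30, 33/10) → P = -537/10
  (-103/40, 119/40) → P = -1641/40
  (-21/5, 23/5) → P = -327/5

The minimum is at (-21/5, 23/5). Substituting into each constraint, equality holds for C4 and C5; the remaining constraints have slack.

C4 and C5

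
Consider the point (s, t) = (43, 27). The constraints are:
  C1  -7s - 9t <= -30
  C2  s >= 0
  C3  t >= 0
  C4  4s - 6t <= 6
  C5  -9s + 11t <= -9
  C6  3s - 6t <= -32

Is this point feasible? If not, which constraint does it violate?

not feasible — violates C4

Constraint C4: 4s - 6t = 10, which is not ≤ 6. All other constraints are satisfied.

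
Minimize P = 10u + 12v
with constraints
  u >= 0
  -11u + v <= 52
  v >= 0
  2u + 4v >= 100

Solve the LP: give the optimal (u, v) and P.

Extreme points and P = 10u + 12v:
  (0, 52) → P = 624
  (0, 25) → P = 300
  (50, 0) → P = 500
The feasible region is unbounded (it extends along (1, 11), (1, 0)), but P strictly increases along every unbounded feasible direction, so there is no improving ray and the minimum is attained at a vertex.

u = 0, v = 25, minimum P = 300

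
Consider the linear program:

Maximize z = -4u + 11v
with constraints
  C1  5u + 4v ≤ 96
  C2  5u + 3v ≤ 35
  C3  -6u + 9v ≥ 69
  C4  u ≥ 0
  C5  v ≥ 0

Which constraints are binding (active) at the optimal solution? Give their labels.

Extreme points and z = -4u + 11v:
  (12/7, 185/21) → z = 1891/21
  (0, 35/3) → z = 385/3
  (0, 23/3) → z = 253/3

The maximum is at (0, 35/3). Substituting into each constraint, equality holds for C2 and C4; the remaining constraints have slack.

C2 and C4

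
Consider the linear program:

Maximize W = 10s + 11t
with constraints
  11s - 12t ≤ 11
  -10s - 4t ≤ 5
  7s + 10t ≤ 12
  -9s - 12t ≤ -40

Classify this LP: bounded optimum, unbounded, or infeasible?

infeasible

The boundaries 11s - 12t = 11 and -10s - 4t = 5 meet at (-4/41, -165/164), but that point violates -9s - 12t ≤ -40. Every candidate vertex is excluded by some other constraint, so the feasible region is empty.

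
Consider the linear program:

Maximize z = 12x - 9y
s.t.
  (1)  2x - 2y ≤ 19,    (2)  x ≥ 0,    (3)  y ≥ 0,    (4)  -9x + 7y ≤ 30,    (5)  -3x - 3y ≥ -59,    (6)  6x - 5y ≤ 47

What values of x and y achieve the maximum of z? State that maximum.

Extreme points and z = 12x - 9y:
  (0, 0) → z = 0
  (0, 30/7) → z = -270/7
  (47/6, 0) → z = 94
  (323/48, 207/16) → z = -571/16
  (436/33, 71/11) → z = 1105/11

x = 436/33, y = 71/11, maximum z = 1105/11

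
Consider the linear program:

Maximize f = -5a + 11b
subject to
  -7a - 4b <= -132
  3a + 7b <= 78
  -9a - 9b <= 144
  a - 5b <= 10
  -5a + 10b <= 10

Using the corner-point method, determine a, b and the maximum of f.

Corner points and f = -5a + 11b:
  (612/37, 150/37) → f = -1410/37
  (700/39, 62/39) → f = -2818/39
  (230/11, 24/11) → f = -886/11

The binding constraints are -7a - 4b = -132 and 3a + 7b = 78.
Solving simultaneously gives a = 612/37, b = 150/37.

a = 612/37, b = 150/37, maximum f = -1410/37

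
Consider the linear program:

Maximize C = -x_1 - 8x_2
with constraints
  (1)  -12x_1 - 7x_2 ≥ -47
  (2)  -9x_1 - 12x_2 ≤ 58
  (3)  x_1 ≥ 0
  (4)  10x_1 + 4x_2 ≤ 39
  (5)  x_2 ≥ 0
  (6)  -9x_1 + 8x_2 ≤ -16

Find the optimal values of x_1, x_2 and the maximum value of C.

Vertices and C = -x_1 - 8x_2:
  (85/22, 1/11) → C = -101/22
  (488/159, 77/53) → C = -2336/159
  (39/10, 0) → C = -39/10
  (16/9, 0) → C = -16/9

At the optimal vertex, x_2 = 0 and -9x_1 + 8x_2 = -16.
Solving simultaneously gives x_1 = 16/9, x_2 = 0.

x_1 = 16/9, x_2 = 0, maximum C = -16/9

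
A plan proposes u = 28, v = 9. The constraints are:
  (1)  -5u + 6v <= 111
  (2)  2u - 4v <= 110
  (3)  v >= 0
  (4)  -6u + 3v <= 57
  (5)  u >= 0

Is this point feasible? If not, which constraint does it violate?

feasible

(1): -86 ≤ 111 ✓
(2): 20 ≤ 110 ✓
(3): 9 ≥ 0 ✓
(4): -141 ≤ 57 ✓
(5): 28 ≥ 0 ✓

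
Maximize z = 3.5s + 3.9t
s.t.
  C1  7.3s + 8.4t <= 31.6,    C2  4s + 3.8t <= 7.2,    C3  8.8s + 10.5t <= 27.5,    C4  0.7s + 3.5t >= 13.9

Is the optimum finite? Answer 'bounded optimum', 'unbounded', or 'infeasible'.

Extreme points and z = 3.5s + 3.9t:
  (-1445/428, 583/107) → z = 40373/4280
  (-1381/567, 2528/567) → z = 50257/5670
The feasible region has finitely many vertices and no improving ray; the maximum is 40373/4280 at (-1445/428, 583/107).

bounded optimum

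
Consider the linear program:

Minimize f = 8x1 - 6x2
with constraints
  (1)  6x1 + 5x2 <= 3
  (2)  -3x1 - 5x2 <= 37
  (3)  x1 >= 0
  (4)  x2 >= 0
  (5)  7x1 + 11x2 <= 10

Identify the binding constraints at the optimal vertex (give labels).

Extreme points and f = 8x1 - 6x2:
  (0, 3/5) → f = -18/5
  (1/2, 0) → f = 4
  (0, 0) → f = 0

The minimum is at (0, 3/5). Substituting into each constraint, equality holds for (1) and (3); the remaining constraints have slack.

(1) and (3)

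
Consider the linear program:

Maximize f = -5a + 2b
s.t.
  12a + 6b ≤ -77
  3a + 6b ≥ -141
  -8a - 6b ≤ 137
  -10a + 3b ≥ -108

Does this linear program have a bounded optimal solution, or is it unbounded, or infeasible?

From the feasible point (139/32, -1033/48), moving in the direction (-6, 8) keeps every constraint satisfied while f increases without bound.

unbounded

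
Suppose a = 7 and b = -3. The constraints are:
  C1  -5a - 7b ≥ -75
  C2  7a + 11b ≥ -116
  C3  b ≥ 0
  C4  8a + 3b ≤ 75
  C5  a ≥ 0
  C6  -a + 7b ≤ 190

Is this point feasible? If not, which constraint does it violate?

Constraint C3: b = -3, which is not ≥ 0. All other constraints are satisfied.

not feasible — violates C3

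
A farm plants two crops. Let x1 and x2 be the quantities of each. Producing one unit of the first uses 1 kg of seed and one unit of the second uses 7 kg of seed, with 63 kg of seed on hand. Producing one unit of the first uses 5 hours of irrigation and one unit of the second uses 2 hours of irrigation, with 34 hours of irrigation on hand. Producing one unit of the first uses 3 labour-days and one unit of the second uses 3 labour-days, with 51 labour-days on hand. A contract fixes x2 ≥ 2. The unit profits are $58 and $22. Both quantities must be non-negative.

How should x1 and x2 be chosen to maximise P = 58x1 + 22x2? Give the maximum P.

Corner points and P = 58x1 + 22x2:
  (0, 9) → P = 198
  (0, 2) → P = 44
  (112/33, 281/33) → P = 4226/11
  (6, 2) → P = 392

x1 = 6, x2 = 2, maximum P = 392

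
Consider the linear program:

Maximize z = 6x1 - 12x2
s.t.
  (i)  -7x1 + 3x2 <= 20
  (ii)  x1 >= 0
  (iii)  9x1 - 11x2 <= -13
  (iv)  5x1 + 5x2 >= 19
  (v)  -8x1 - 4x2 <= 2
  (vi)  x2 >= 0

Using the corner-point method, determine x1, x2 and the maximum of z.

Feasible corners and z = 6x1 - 12x2:
  (0, 20/3) → z = -80
  (0, 19/5) → z = -228/5
  (36/25, 59/25) → z = -492/25
The feasible region is unbounded (it extends along (3, 7), (11, 9)), but z strictly decreases along every unbounded feasible direction, so there is no improving ray and the maximum is attained at a vertex.

x1 = 36/25, x2 = 59/25, maximum z = -492/25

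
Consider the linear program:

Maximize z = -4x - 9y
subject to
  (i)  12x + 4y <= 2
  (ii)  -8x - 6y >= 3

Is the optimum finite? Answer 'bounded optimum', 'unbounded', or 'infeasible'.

unbounded

From the feasible point (3/5, -13/10), moving in the direction (4, -12) keeps every constraint satisfied while z increases without bound.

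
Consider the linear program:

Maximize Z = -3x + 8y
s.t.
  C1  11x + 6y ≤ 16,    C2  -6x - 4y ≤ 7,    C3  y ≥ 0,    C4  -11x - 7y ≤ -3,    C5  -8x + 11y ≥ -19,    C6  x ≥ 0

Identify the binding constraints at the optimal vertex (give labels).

C1 and C6

Corner points and Z = -3x + 8y:
  (16/11, 0) → Z = -48/11
  (0, 8/3) → Z = 64/3
  (3/11, 0) → Z = -9/11
  (0, 3/7) → Z = 24/7

The maximum is at (0, 8/3). Substituting into each constraint, equality holds for C1 and C6; the remaining constraints have slack.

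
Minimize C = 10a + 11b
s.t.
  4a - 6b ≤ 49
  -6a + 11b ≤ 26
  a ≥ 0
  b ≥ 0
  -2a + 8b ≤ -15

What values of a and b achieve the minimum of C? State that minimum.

a = 15/2, b = 0, minimum C = 75

Extreme points and C = 10a + 11b:
  (49/4, 0) → C = 245/2
  (151/10, 19/10) → C = 1719/10
  (15/2, 0) → C = 75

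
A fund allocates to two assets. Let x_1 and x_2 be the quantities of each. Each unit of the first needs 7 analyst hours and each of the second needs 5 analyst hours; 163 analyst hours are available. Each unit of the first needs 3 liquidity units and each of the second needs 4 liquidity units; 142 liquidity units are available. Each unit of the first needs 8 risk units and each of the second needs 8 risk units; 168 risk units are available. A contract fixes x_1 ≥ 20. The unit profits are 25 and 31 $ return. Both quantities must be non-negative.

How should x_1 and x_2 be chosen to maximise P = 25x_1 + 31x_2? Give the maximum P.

x_1 = 20, x_2 = 1, maximum P = 531

Feasible corners and P = 25x_1 + 31x_2:
  (21, 0) → P = 525
  (20, 0) → P = 500
  (20, 1) → P = 531

At the optimal vertex, 8x_1 + 8x_2 = 168 and x_1 = 20.
Solving simultaneously gives x_1 = 20, x_2 = 1.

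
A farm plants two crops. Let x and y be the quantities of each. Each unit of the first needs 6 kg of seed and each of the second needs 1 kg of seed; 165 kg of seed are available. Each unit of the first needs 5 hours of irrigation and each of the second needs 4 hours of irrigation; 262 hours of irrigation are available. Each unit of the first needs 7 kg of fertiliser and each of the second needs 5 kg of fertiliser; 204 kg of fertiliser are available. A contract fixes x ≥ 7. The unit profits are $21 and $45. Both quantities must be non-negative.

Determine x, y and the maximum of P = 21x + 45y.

x = 7, y = 31, maximum P = 1542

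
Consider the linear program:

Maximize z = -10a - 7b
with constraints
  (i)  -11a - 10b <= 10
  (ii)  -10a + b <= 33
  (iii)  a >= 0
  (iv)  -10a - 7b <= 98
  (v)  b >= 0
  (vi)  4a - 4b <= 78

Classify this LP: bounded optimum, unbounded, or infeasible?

Corner points and z = -10a - 7b:
  (0, 33) → z = -231
  (0, 0) → z = 0
  (39/2, 0) → z = -195
The feasible region has finitely many vertices and no improving ray; the maximum is 0 at (0, 0).

bounded optimum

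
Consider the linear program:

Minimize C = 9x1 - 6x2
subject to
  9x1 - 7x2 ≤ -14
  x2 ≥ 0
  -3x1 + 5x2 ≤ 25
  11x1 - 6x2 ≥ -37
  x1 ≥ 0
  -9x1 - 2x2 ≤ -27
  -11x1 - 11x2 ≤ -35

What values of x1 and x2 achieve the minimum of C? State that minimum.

Feasible corners and C = 9x1 - 6x2:
  (35/8, 61/8) → C = -51/8
  (161/81, 41/9) → C = -85/9
  (5/3, 6) → C = -21

At the optimal vertex, -3x1 + 5x2 = 25 and -9x1 - 2x2 = -27.
Solving simultaneously gives x1 = 5/3, x2 = 6.

x1 = 5/3, x2 = 6, minimum C = -21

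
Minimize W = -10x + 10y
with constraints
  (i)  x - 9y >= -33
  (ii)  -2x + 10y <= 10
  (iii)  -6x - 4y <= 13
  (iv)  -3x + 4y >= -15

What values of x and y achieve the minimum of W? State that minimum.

Extreme points and W = -10x + 10y:
  (-5/2, 1/2) → W = 30
  (95/11, 30/11) → W = -650/11
  (2/9, -43/12) → W = -685/18

The optimum lies where -2x + 10y = 10 and -3x + 4y = -15.
Solving simultaneously gives x = 95/11, y = 30/11.

x = 95/11, y = 30/11, minimum W = -650/11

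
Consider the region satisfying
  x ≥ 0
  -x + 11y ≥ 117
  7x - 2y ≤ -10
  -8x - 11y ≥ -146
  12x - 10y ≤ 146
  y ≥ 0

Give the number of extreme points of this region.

The feasible vertices (each the meet of two boundaries and inside every other half-plane) are:
  (0, 117/11)
  (0, 146/11)
  (124/75, 809/75)
  (182/93, 1102/93)

4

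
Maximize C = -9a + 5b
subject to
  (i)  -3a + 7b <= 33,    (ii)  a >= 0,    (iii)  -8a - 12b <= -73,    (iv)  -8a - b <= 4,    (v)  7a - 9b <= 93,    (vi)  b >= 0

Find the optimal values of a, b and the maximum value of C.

a = 5/4, b = 21/4, maximum C = 15

Extreme points and C = -9a + 5b:
  (5/4, 21/4) → C = 15
  (474/11, 255/11) → C = -2991/11
  (73/8, 0) → C = -657/8
  (93/7, 0) → C = -837/7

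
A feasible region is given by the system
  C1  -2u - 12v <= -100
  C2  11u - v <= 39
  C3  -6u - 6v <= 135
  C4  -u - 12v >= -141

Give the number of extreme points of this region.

4

The feasible vertices (each the meet of two boundaries and inside every other half-plane) are:
  (284/67, 511/67)
  (-37, 29/2)
  (87/19, 216/19)
  (-411/11, 327/22)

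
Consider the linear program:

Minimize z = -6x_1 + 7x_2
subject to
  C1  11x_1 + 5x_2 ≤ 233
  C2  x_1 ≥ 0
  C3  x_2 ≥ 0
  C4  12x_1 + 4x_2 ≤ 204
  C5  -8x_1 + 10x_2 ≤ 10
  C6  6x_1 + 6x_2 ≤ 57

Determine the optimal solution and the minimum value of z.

Vertices and z = -6x_1 + 7x_2:
  (0, 0) → z = 0
  (0, 1) → z = 7
  (19/2, 0) → z = -57
  (85/18, 43/9) → z = 46/9

x_1 = 19/2, x_2 = 0, minimum z = -57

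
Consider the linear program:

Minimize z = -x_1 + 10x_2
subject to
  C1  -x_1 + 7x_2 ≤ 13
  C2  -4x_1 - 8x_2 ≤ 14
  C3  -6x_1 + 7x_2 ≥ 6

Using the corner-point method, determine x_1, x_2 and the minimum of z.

The binding constraints are -4x_1 - 8x_2 = 14 and -6x_1 + 7x_2 = 6.
Solving simultaneously gives x_1 = -73/38, x_2 = -15/19.

x_1 = -73/38, x_2 = -15/19, minimum z = -227/38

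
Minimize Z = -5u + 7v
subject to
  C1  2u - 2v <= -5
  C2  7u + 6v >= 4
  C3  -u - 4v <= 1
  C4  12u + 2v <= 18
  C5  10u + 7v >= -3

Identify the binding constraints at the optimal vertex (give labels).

Feasible corners and Z = -5u + 7v:
  (-11/13, 43/26) → Z = 411/26
  (13/14, 24/7) → Z = 271/14
  (-46/11, 61/11) → Z = 657/11
The feasible region is unbounded (it extends along (-7, 10), (-1, 6)), but Z strictly increases along every unbounded feasible direction, so there is no improving ray and the minimum is attained at a vertex.

The minimum is at (-11/13, 43/26). Substituting into each constraint, equality holds for C1 and C2; the remaining constraints have slack.

C1 and C2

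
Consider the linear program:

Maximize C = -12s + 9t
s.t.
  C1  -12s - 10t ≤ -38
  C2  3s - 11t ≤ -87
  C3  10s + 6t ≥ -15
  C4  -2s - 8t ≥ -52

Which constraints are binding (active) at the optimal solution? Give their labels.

Extreme points and C = -12s + 9t:
  (-226/81, 193/27) → C = 2641/27
  (-54/19, 137/19) → C = 99
  (-62/23, 165/23) → C = 2229/23

The maximum is at (-54/19, 137/19). Substituting into each constraint, equality holds for C1 and C4; the remaining constraints have slack.

C1 and C4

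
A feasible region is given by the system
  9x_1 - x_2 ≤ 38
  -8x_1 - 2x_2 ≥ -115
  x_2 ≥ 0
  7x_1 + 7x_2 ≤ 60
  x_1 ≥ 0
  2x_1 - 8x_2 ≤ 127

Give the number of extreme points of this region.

Pairwise boundary intersections that survive every other constraint:
  (38/9, 0)
  (163/35, 137/35)
  (0, 0)
  (0, 60/7)

4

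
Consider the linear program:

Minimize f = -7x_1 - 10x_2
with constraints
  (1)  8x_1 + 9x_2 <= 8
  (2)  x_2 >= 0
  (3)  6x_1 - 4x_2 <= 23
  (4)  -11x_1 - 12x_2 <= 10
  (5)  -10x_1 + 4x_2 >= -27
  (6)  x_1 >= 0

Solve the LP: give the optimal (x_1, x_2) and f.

x_1 = 0, x_2 = 8/9, minimum f = -80/9

The optimum lies where 8x_1 + 9x_2 = 8 and x_1 = 0.
Solving simultaneously gives x_1 = 0, x_2 = 8/9.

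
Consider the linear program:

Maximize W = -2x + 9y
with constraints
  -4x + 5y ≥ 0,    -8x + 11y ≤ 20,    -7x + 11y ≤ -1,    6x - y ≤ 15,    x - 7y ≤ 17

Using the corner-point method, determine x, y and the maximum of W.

x = -5/9, y = -4/9, maximum W = -26/9

Feasible corners and W = -2x + 9y:
  (-5/9, -4/9) → W = -26/9
  (-85/23, -68/23) → W = -442/23
  (-90/19, -59/19) → W = -351/19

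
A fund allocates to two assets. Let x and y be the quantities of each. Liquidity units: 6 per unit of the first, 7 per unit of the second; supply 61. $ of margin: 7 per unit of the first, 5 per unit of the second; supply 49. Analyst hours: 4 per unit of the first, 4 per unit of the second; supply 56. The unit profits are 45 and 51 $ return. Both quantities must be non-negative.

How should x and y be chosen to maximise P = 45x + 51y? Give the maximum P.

x = 2, y = 7, maximum P = 447

Corner points and P = 45x + 51y:
  (0, 0) → P = 0
  (0, 61/7) → P = 3111/7
  (7, 0) → P = 315
  (2, 7) → P = 447

The binding constraints are 6x + 7y = 61 and 7x + 5y = 49.
Solving simultaneously gives x = 2, y = 7.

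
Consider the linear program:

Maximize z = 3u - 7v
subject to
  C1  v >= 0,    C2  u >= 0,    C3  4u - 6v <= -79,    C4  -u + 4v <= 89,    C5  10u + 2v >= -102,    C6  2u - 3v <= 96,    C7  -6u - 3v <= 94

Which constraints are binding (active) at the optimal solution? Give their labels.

Vertices and z = 3u - 7v:
  (0, 79/6) → z = -553/6
  (0, 89/4) → z = -623/4
  (109/5, 277/10) → z = -257/2

The maximum is at (0, 79/6). Substituting into each constraint, equality holds for C2 and C3; the remaining constraints have slack.

C2 and C3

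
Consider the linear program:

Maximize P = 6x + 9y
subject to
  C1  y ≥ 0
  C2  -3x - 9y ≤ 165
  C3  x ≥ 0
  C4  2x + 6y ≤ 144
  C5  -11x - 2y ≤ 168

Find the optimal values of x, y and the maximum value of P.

Extreme points and P = 6x + 9y:
  (0, 0) → P = 0
  (72, 0) → P = 432
  (0, 24) → P = 216

x = 72, y = 0, maximum P = 432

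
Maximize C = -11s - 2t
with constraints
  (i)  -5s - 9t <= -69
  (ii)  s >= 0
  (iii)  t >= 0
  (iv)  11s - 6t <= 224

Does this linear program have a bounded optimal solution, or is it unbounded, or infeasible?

bounded optimum

Vertices and C = -11s - 2t:
  (0, 23/3) → C = -46/3
  (69/5, 0) → C = -759/5
  (224/11, 0) → C = -224
The feasible region has finitely many vertices and no improving ray; the maximum is -46/3 at (0, 23/3).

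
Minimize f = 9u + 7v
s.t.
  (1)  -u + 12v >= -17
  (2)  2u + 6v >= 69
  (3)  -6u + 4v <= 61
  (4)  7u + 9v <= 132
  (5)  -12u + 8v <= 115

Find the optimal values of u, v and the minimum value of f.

Feasible corners and f = 9u + 7v:
  (57/8, 73/8) → f = 128
  (-69/44, 529/44) → f = 1541/22
  (21/164, 2389/164) → f = 4228/41

At the optimal vertex, 2u + 6v = 69 and -12u + 8v = 115.
Solving simultaneously gives u = -69/44, v = 529/44.

u = -69/44, v = 529/44, minimum f = 1541/22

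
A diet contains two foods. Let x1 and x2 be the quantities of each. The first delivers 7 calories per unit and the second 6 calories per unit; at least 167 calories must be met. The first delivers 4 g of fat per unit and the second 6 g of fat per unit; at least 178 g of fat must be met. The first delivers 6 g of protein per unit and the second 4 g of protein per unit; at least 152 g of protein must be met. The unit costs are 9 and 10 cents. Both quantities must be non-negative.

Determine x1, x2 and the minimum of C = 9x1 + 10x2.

Corner points and C = 9x1 + 10x2:
  (0, 38) → C = 380
  (89/2, 0) → C = 801/2
  (10, 23) → C = 320
The feasible region is unbounded (it extends along (0, 1), (1, 0)), but C strictly increases along every unbounded feasible direction, so there is no improving ray and the minimum is attained at a vertex.

x1 = 10, x2 = 23, minimum C = 320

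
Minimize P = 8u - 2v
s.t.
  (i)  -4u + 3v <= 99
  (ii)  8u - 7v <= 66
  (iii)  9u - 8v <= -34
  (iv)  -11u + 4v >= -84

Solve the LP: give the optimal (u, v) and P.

u = -138, v = -151, minimum P = -802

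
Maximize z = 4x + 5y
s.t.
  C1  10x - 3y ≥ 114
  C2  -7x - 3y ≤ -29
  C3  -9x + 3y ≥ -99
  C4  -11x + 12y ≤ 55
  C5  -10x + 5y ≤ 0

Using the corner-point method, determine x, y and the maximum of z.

x = 451/25, y = 528/25, maximum z = 4444/25

Feasible corners and z = 4x + 5y:
  (15, 12) → z = 120
  (511/29, 1804/87) → z = 15152/87
  (451/25, 528/25) → z = 4444/25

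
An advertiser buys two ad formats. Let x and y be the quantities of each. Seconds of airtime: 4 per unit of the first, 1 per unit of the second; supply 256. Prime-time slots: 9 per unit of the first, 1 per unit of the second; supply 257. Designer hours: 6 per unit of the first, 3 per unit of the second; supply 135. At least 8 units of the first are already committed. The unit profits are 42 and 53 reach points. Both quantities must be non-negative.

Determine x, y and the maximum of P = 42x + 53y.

Extreme points and P = 42x + 53y:
  (45/2, 0) → P = 945
  (8, 0) → P = 336
  (8, 29) → P = 1873

The binding constraints are 6x + 3y = 135 and x = 8.
Solving simultaneously gives x = 8, y = 29.

x = 8, y = 29, maximum P = 1873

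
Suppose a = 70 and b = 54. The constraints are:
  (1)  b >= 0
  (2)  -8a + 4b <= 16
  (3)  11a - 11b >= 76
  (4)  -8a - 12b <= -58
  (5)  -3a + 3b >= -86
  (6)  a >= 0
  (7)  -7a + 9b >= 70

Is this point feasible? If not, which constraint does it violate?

Constraint (7): -7a + 9b = -4, which is not ≥ 70. All other constraints are satisfied.

not feasible — violates (7)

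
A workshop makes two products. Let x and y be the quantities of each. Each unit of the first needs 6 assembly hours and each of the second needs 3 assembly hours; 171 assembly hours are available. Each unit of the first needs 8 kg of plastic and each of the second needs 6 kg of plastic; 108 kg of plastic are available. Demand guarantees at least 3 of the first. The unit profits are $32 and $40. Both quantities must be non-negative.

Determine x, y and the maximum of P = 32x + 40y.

x = 3, y = 14, maximum P = 656

Corner points and P = 32x + 40y:
  (27/2, 0) → P = 432
  (3, 0) → P = 96
  (3, 14) → P = 656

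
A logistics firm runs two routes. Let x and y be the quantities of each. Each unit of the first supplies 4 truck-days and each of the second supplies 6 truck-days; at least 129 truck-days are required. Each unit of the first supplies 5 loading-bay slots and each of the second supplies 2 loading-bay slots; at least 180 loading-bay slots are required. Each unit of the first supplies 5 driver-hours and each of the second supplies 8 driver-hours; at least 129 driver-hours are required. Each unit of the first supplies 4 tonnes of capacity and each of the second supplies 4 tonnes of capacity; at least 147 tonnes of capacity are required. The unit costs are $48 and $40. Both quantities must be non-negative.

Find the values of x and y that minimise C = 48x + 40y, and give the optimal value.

x = 71/2, y = 5/4, minimum C = 1754

Corner points and C = 48x + 40y:
  (0, 90) → C = 3600
  (147/4, 0) → C = 1764
  (71/2, 5/4) → C = 1754
The feasible region is unbounded (it extends along (0, 1), (1, 0)), but C strictly increases along every unbounded feasible direction, so there is no improving ray and the minimum is attained at a vertex.

At the optimal vertex, 5x + 2y = 180 and 4x + 4y = 147.
Solving simultaneously gives x = 71/2, y = 5/4.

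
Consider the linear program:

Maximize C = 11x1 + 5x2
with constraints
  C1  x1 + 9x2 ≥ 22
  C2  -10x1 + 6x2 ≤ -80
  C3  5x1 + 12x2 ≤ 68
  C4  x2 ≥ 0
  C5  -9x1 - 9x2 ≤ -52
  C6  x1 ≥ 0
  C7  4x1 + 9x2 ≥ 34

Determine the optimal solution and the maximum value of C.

Corner points and C = 11x1 + 5x2:
  (71/8, 35/24) → C = 1259/12
  (116/11, 14/11) → C = 1346/11
  (228/25, 28/15) → C = 8224/75

At the optimal vertex, x1 + 9x2 = 22 and 5x1 + 12x2 = 68.
Solving simultaneously gives x1 = 116/11, x2 = 14/11.

x1 = 116/11, x2 = 14/11, maximum C = 1346/11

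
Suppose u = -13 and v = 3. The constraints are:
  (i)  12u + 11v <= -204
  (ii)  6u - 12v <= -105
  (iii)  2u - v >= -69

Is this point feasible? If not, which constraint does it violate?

Constraint (i): 12u + 11v = -123, which is not ≤ -204. All other constraints are satisfied.

not feasible — violates (i)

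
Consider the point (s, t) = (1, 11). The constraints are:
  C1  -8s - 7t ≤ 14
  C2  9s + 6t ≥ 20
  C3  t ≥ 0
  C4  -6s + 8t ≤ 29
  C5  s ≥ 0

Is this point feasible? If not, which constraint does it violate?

not feasible — violates C4

Constraint C4: -6s + 8t = 82, which is not ≤ 29. All other constraints are satisfied.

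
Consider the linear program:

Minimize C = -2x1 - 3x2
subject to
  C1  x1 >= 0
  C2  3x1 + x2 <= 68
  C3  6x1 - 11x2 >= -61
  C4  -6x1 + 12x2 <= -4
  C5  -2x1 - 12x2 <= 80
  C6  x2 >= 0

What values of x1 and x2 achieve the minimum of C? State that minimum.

Corner points and C = -2x1 - 3x2:
  (410/21, 66/7) → C = -202/3
  (68/3, 0) → C = -136/3
  (2/3, 0) → C = -4/3

At the optimal vertex, 3x1 + x2 = 68 and -6x1 + 12x2 = -4.
Solving simultaneously gives x1 = 410/21, x2 = 66/7.

x1 = 410/21, x2 = 66/7, minimum C = -202/3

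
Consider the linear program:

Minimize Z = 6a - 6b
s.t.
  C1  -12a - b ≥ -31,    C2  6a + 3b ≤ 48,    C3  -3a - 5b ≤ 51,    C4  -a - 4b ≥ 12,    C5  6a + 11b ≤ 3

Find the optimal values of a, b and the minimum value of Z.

a = -144/7, b = 15/7, minimum Z = -954/7

Extreme points and Z = 6a - 6b:
  (206/57, -235/19) → Z = 1822/19
  (136/47, -175/47) → Z = 1866/47
  (-144/7, 15/7) → Z = -954/7

The binding constraints are -3a - 5b = 51 and -a - 4b = 12.
Solving simultaneously gives a = -144/7, b = 15/7.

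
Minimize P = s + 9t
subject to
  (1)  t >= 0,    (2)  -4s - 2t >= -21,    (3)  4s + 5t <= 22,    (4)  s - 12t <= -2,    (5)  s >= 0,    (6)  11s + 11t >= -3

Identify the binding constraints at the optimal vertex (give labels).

(4) and (5)

Vertices and P = s + 9t:
  (254/53, 30/53) → P = 524/53
  (0, 22/5) → P = 198/5
  (0, 1/6) → P = 3/2

The minimum is at (0, 1/6). Substituting into each constraint, equality holds for (4) and (5); the remaining constraints have slack.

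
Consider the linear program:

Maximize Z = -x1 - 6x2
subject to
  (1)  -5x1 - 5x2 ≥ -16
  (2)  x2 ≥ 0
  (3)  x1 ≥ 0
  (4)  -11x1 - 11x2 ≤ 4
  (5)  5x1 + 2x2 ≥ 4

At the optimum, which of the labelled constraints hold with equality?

(2) and (5)

Vertices and Z = -x1 - 6x2:
  (16/5, 0) → Z = -16/5
  (0, 16/5) → Z = -96/5
  (4/5, 0) → Z = -4/5
  (0, 2) → Z = -12

The maximum is at (4/5, 0). Substituting into each constraint, equality holds for (2) and (5); the remaining constraints have slack.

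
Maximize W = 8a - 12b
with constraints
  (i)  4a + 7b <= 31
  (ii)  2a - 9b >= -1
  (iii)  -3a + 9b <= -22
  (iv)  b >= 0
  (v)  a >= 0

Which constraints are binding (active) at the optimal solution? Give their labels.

(i) and (iv)

Vertices and W = 8a - 12b:
  (433/57, 5/57) → W = 3404/57
  (31/4, 0) → W = 62
  (22/3, 0) → W = 176/3

The maximum is at (31/4, 0). Substituting into each constraint, equality holds for (i) and (iv); the remaining constraints have slack.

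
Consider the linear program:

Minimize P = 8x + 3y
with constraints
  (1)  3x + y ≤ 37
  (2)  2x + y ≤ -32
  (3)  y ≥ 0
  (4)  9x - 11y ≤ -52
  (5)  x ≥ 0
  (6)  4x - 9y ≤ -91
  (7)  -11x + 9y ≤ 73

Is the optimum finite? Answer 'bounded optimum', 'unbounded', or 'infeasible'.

infeasible

The boundaries 3x + y = 37 and 4x - 9y = -91 meet at (242/31, 421/31), but that point violates 2x + y ≤ -32. Every candidate vertex is excluded by some other constraint, so the feasible region is empty.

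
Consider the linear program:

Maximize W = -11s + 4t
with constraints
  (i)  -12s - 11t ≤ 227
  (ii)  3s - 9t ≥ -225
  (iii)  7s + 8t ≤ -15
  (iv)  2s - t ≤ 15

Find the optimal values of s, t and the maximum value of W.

s = -1506/47, t = 673/47, maximum W = 19258/47

Vertices and W = -11s + 4t:
  (-1506/47, 673/47) → W = 19258/47
  (-31/17, -317/17) → W = -927/17
  (-645/29, 510/29) → W = 315
  (105/23, -135/23) → W = -1695/23

At the optimal vertex, -12s - 11t = 227 and 3s - 9t = -225.
Solving simultaneously gives s = -1506/47, t = 673/47.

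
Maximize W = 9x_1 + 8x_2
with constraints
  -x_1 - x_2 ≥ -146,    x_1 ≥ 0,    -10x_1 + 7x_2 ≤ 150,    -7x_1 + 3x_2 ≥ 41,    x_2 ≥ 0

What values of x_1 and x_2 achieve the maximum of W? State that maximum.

Extreme points and W = 9x_1 + 8x_2:
  (0, 150/7) → W = 1200/7
  (0, 41/3) → W = 328/3
  (163/19, 640/19) → W = 6587/19

The optimum lies where -10x_1 + 7x_2 = 150 and -7x_1 + 3x_2 = 41.
Solving simultaneously gives x_1 = 163/19, x_2 = 640/19.

x_1 = 163/19, x_2 = 640/19, maximum W = 6587/19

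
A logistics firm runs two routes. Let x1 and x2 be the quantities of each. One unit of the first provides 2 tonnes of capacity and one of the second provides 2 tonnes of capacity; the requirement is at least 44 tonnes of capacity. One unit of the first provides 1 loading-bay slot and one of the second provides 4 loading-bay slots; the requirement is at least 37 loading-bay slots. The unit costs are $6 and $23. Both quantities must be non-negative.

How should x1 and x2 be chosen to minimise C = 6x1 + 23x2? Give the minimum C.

x1 = 17, x2 = 5, minimum C = 217

Feasible corners and C = 6x1 + 23x2:
  (0, 22) → C = 506
  (37, 0) → C = 222
  (17, 5) → C = 217
The feasible region is unbounded (it extends along (0, 1), (1, 0)), but C strictly increases along every unbounded feasible direction, so there is no improving ray and the minimum is attained at a vertex.

The binding constraints are 2x1 + 2x2 = 44 and x1 + 4x2 = 37.
Solving simultaneously gives x1 = 17, x2 = 5.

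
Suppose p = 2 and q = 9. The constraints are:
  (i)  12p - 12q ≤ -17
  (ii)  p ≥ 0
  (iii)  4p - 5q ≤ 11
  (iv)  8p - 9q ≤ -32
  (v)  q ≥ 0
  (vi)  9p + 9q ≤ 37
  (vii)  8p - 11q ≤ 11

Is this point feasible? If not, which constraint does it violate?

Constraint (vi): 9p + 9q = 99, which is not ≤ 37. All other constraints are satisfied.

not feasible — violates (vi)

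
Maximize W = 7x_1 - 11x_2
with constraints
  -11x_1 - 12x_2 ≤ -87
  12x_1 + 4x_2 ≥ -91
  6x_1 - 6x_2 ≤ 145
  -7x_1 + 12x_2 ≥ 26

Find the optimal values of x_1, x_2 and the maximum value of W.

x_1 = 316/5, x_2 = 1171/30, maximum W = 391/30

Feasible corners and W = 7x_1 - 11x_2:
  (-72/5, 409/20) → W = -1303/4
  (61/18, 895/216) → W = -4721/216
  (316/5, 1171/30) → W = 391/30
The feasible region is unbounded (it extends along (-1, 3), (1, 1)), but W strictly decreases along every unbounded feasible direction, so there is no improving ray and the maximum is attained at a vertex.

The optimum lies where 6x_1 - 6x_2 = 145 and -7x_1 + 12x_2 = 26.
Solving simultaneously gives x_1 = 316/5, x_2 = 1171/30.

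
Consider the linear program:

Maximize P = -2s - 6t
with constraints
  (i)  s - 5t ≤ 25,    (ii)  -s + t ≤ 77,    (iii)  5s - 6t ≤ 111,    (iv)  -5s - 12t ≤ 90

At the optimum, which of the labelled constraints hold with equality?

Corner points and P = -2s - 6t:
  (405/19, -14/19) → P = -726/19
  (-150/37, -215/37) → P = 1590/37
  (-1014/17, 295/17) → P = 258/17
The feasible region is unbounded (it extends along (6, 5), (1, 1)), but P strictly decreases along every unbounded feasible direction, so there is no improving ray and the maximum is attained at a vertex.

The maximum is at (-150/37, -215/37). Substituting into each constraint, equality holds for (i) and (iv); the remaining constraints have slack.

(i) and (iv)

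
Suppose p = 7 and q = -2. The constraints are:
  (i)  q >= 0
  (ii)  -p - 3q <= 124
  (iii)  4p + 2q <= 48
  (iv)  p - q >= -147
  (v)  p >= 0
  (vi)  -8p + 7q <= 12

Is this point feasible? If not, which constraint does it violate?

Constraint (i): q = -2, which is not ≥ 0. All other constraints are satisfied.

not feasible — violates (i)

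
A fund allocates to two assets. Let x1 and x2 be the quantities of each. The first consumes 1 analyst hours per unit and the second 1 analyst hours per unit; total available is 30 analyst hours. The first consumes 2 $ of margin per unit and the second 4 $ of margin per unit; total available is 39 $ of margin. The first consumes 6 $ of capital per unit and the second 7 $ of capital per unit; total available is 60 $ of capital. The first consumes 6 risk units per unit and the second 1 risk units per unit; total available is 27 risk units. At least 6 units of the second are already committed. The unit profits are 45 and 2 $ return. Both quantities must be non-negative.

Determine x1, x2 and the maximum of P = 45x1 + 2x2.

x1 = 3, x2 = 6, maximum P = 147

Feasible corners and P = 45x1 + 2x2:
  (0, 60/7) → P = 120/7
  (0, 6) → P = 12
  (3, 6) → P = 147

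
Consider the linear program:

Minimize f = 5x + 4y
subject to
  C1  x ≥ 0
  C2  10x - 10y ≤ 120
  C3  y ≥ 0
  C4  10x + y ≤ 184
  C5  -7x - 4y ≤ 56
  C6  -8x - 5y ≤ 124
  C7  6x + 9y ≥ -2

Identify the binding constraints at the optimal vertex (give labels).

Corner points and f = 5x + 4y:
  (0, 0) → f = 0
  (0, 184) → f = 736
  (12, 0) → f = 60
  (196/11, 64/11) → f = 1236/11

The minimum is at (0, 0). Substituting into each constraint, equality holds for C1 and C3; the remaining constraints have slack.

C1 and C3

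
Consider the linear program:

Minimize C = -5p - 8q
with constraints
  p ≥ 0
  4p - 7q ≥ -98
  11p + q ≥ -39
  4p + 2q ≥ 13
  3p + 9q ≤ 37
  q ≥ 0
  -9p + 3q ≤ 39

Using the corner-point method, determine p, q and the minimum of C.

p = 37/3, q = 0, minimum C = -185/3

Extreme points and C = -5p - 8q:
  (43/30, 109/30) → C = -1087/30
  (13/4, 0) → C = -65/4
  (37/3, 0) → C = -185/3

At the optimal vertex, 3p + 9q = 37 and q = 0.
Solving simultaneously gives p = 37/3, q = 0.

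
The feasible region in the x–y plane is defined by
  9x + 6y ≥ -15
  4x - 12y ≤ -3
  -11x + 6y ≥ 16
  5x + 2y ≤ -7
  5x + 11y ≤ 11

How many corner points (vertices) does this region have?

4

The feasible vertices (each the meet of two boundaries and inside every other half-plane) are:
  (-31/20, -7/40)
  (-77/23, 58/23)
  (-37/26, 3/52)
  (-11/5, 2)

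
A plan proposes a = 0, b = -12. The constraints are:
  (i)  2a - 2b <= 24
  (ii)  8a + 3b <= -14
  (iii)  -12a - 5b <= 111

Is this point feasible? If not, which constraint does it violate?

feasible

(i): 24 ≤ 24 ✓
(ii): -36 ≤ -14 ✓
(iii): 60 ≤ 111 ✓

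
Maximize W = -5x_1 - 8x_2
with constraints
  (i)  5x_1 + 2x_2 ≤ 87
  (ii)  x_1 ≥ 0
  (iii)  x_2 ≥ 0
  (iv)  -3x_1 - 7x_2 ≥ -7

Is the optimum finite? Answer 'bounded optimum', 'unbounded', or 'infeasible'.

Vertices and W = -5x_1 - 8x_2:
  (0, 0) → W = 0
  (0, 1) → W = -8
  (7/3, 0) → W = -35/3
The feasible region has finitely many vertices and no improving ray; the maximum is 0 at (0, 0).

bounded optimum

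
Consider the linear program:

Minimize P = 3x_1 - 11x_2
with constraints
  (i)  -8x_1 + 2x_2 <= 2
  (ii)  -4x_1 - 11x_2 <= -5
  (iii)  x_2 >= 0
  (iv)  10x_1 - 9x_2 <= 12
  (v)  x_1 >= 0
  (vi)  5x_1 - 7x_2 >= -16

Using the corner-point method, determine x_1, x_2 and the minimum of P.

x_1 = 228/25, x_2 = 44/5, minimum P = -1736/25

Vertices and P = 3x_1 - 11x_2:
  (0, 1) → P = -11
  (9/23, 59/23) → P = -622/23
  (177/146, 1/73) → P = 509/146
  (0, 5/11) → P = -5
  (228/25, 44/5) → P = -1736/25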